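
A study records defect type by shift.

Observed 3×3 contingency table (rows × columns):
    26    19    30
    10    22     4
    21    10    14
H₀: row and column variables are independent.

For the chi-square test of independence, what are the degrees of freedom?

degrees of freedom = 4

df = (r−1)(c−1) = (3−1)·(3−1) = 4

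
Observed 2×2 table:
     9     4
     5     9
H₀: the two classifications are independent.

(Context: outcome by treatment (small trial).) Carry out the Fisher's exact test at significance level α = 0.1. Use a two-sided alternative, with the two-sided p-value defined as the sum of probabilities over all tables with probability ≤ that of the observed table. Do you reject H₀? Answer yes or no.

Margins: r₁=13, r₂=14, c₁=14, c₂=13, n=27
p_obs = C(13,9)·C(14,5)/C(27,14); sum pmf over tables with pmf ≤ p_obs
p-value (two-sided) = 0.12835
At α=0.1: p ≥ α → fail to reject H₀

reject H₀: no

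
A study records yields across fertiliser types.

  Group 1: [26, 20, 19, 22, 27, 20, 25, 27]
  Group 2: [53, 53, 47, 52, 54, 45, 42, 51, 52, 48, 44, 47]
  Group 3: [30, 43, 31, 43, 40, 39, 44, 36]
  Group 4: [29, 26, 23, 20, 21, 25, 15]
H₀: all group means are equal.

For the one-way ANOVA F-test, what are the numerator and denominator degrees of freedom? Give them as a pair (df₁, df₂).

degrees of freedom = [3, 31]

k = 4 groups, N = 35 total
df = (k−1, N−k) = (4−1, 35−4) = (3, 31)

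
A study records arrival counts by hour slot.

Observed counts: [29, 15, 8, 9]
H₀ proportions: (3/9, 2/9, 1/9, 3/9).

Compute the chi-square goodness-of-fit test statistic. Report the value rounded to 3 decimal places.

n = 61; E_i = n·p_i = [20.33, 13.56, 6.78, 20.33]
χ² = (29−20.33)²/20.33 + (15−13.56)²/13.56 + (8−6.78)²/6.78 + (9−20.33)²/20.33 = 10.3852
df = 3

test statistic = 10.385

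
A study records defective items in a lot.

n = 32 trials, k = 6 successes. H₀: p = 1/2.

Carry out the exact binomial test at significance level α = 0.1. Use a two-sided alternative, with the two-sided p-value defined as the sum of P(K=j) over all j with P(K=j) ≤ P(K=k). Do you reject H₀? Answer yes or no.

reject H₀: yes

Exact binomial: n=32, k=6, p₀=1/2=0.5000
P(X=j) = C(n,j)·p₀^j·(1−p₀)^(n−j); p = Σ P(X=j) over j with P(X=j) ≤ P(X=6)
p-value (two-sided) = 0.00054
At α=0.1: p < α → reject H₀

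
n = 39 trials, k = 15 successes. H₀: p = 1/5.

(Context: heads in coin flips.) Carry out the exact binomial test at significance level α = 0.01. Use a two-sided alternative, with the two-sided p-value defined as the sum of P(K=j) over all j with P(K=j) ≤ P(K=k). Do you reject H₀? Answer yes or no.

reject H₀: yes

Exact binomial: n=39, k=15, p₀=1/5=0.2000
P(X=j) = C(n,j)·p₀^j·(1−p₀)^(n−j); p = Σ P(X=j) over j with P(X=j) ≤ P(X=15)
p-value (two-sided) = 0.00783
At α=0.01: p < α → reject H₀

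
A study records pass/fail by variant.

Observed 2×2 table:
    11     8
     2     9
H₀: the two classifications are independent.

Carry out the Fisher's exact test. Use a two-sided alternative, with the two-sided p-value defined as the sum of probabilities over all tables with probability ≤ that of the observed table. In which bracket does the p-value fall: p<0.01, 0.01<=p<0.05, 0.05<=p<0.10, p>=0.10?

p-value bracket: 0.05<=p<0.10

Margins: r₁=19, r₂=11, c₁=13, c₂=17, n=30
p_obs = C(19,11)·C(11,2)/C(30,13); sum pmf over tables with pmf ≤ p_obs
p-value (two-sided) = 0.05746
→ bracket: 0.05<=p<0.10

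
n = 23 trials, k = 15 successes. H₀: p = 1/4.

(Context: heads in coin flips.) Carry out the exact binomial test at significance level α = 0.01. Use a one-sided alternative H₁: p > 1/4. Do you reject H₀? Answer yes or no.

reject H₀: yes

Exact binomial: n=23, k=15, p₀=1/4=0.2500
P(X≥15) from Σ C(n,i)·p₀^i·(1−p₀)^(n−i)
p-value (one-sided, H₁ greater) = 0.00005
At α=0.01: p < α → reject H₀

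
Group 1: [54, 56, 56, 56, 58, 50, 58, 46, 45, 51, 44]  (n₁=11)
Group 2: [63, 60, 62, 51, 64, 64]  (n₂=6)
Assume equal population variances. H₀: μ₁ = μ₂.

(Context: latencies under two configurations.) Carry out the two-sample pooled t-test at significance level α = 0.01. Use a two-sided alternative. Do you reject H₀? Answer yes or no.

x̄₁=52.182, s₁=5.269, n₁=11
x̄₂=60.667, s₂=4.967, n₂=6
s_p² = [10·5.269² + 5·4.967²]/15 = 26.7313
SE = √(s_p²·(1/11+1/6)) = 2.6240
t = (52.182−60.667)/2.6240 = -3.2336
df = 15
p-value (two-sided) = 0.00557
At α=0.01: p < α → reject H₀

reject H₀: yes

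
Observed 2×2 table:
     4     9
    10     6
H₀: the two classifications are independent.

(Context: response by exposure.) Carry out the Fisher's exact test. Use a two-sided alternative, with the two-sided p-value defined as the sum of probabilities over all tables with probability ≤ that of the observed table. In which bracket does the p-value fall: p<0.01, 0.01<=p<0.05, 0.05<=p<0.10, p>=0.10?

p-value bracket: p>=0.10

Margins: r₁=13, r₂=16, c₁=14, c₂=15, n=29
p_obs = C(13,4)·C(16,10)/C(29,14); sum pmf over tables with pmf ≤ p_obs
p-value (two-sided) = 0.13942
→ bracket: p>=0.10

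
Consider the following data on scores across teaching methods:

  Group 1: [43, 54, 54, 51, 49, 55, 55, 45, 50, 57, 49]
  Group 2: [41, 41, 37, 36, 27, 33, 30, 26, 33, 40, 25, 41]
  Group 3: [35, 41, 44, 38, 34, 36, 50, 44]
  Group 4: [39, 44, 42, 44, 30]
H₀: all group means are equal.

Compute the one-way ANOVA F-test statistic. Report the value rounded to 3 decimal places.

Group means [51.09, 34.17, 40.25, 39.80], grand mean 41.472
SSB = Σnᵢ(x̄ᵢ−x̄)² = 1684.096; SSW = ΣΣ(x−x̄ᵢ)² = 952.876
MSB = 1684.096/3 = 561.3655; MSW = 952.876/32 = 29.7774
F = MSB/MSW = 18.8521
df = (3, 32)

test statistic = 18.852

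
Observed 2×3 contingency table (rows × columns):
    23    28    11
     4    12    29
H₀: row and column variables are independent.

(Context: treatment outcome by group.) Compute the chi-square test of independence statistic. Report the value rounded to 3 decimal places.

Row totals [62, 45], col totals [27, 40, 40], n=107
χ² = (23−15.64)²/15.64 + (28−23.18)²/23.18 + (11−23.18)²/23.18 + (4−11.36)²/11.36 + (12−16.82)²/16.82 + (29−16.82)²/16.82 = 25.8212
df = 2

test statistic = 25.821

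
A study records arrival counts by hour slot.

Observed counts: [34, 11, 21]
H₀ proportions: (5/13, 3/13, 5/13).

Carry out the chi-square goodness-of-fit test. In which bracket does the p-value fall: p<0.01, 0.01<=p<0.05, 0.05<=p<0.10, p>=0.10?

n = 66; E_i = n·p_i = [25.38, 15.23, 25.38]
χ² = (34−25.38)²/25.38 + (11−15.23)²/15.23 + (21−25.38)²/25.38 = 4.8566
df = 2
p-value (upper-tail) = 0.08819
→ bracket: 0.05<=p<0.10

p-value bracket: 0.05<=p<0.10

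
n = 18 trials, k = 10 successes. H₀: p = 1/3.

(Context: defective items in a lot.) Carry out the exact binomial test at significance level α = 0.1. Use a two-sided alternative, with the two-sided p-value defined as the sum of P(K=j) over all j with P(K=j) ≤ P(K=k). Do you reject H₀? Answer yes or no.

reject H₀: yes

Exact binomial: n=18, k=10, p₀=1/3=0.3333
P(X=j) = C(n,j)·p₀^j·(1−p₀)^(n−j); p = Σ P(X=j) over j with P(X=j) ≤ P(X=10)
p-value (two-sided) = 0.07600
At α=0.1: p < α → reject H₀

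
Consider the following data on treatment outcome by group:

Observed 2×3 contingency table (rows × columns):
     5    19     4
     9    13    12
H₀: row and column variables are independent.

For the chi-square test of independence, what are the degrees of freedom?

df = (r−1)(c−1) = (2−1)·(3−1) = 2

degrees of freedom = 2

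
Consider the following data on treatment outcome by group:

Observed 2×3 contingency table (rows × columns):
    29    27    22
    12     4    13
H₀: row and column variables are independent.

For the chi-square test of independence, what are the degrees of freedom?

df = (r−1)(c−1) = (2−1)·(3−1) = 2

degrees of freedom = 2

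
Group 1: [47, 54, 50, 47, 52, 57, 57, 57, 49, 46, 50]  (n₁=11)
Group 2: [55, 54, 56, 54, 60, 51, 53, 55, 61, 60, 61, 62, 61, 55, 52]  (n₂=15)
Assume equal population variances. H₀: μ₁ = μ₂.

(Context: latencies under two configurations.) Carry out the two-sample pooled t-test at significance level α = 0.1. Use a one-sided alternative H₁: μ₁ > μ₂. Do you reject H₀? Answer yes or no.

reject H₀: no

x̄₁=51.455, s₁=4.228, n₁=11
x̄₂=56.667, s₂=3.754, n₂=15
s_p² = [10·4.228² + 14·3.754²]/24 = 15.6692
SE = √(s_p²·(1/11+1/15)) = 1.5713
t = (51.455−56.667)/1.5713 = -3.3170
df = 24
p-value (one-sided, H₁ greater) = 0.99856
At α=0.1: p ≥ α → fail to reject H₀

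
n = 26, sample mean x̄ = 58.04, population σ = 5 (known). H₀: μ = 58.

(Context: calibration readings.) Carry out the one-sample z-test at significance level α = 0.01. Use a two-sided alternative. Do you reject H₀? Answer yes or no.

reject H₀: no

SE = σ/√n = 5/√26 = 0.9806
z = (x̄−μ₀)/SE = (58.04−58)/0.9806 = 0.0408
p-value (two-sided) = 0.96746
At α=0.01: p ≥ α → fail to reject H₀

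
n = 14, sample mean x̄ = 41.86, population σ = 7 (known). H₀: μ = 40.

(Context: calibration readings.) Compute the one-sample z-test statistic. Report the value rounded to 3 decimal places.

test statistic = 0.994

SE = σ/√n = 7/√14 = 1.8708
z = (x̄−μ₀)/SE = (41.86−40)/1.8708 = 0.9942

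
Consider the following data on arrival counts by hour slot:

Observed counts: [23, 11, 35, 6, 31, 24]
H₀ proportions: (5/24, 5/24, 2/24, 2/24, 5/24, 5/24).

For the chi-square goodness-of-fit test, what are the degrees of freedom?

df = k − 1 = 6 − 1 = 5

degrees of freedom = 5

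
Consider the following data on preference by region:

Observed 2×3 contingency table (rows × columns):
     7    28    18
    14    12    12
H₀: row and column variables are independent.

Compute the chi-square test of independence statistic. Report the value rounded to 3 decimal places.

test statistic = 7.669

Row totals [53, 38], col totals [21, 40, 30], n=91
χ² = (7−12.23)²/12.23 + (28−23.30)²/23.30 + (18−17.47)²/17.47 + (14−8.77)²/8.77 + (12−16.70)²/16.70 + (12−12.53)²/12.53 = 7.6692
df = 2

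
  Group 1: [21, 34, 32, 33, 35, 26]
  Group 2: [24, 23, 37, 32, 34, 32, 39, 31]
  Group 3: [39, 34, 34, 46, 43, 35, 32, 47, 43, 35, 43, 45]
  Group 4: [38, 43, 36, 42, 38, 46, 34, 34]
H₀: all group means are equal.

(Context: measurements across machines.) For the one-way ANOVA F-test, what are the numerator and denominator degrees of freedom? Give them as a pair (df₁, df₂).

k = 4 groups, N = 34 total
df = (k−1, N−k) = (4−1, 34−4) = (3, 30)

degrees of freedom = [3, 30]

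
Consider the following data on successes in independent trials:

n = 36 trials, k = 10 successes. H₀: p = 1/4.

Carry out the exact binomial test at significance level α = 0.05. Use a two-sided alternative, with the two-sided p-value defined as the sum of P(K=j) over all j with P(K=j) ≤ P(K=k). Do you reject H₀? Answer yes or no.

reject H₀: no

Exact binomial: n=36, k=10, p₀=1/4=0.2500
P(X=j) = C(n,j)·p₀^j·(1−p₀)^(n−j); p = Σ P(X=j) over j with P(X=j) ≤ P(X=10)
p-value (two-sided) = 0.70139
At α=0.05: p ≥ α → fail to reject H₀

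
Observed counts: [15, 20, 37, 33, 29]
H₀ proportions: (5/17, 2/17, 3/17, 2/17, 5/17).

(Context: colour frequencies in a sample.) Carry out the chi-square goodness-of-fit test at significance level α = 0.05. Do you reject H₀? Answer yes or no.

reject H₀: yes

n = 134; E_i = n·p_i = [39.41, 15.76, 23.65, 15.76, 39.41]
χ² = (15−39.41)²/39.41 + (20−15.76)²/15.76 + (37−23.65)²/23.65 + (33−15.76)²/15.76 + (29−39.41)²/39.41 = 45.3923
df = 4
p-value (upper-tail) = 0.00000
At α=0.05: p < α → reject H₀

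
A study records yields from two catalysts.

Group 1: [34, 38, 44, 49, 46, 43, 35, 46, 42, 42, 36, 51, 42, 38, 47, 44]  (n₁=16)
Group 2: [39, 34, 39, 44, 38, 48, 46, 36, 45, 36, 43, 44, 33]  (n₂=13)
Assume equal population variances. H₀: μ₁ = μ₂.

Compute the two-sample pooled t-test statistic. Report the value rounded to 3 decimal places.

test statistic = 1.042

x̄₁=42.312, s₁=5.003, n₁=16
x̄₂=40.385, s₂=4.891, n₂=13
s_p² = [15·5.003² + 12·4.891²]/27 = 24.5376
SE = √(s_p²·(1/16+1/13)) = 1.8496
t = (42.312−40.385)/1.8496 = 1.0423
df = 27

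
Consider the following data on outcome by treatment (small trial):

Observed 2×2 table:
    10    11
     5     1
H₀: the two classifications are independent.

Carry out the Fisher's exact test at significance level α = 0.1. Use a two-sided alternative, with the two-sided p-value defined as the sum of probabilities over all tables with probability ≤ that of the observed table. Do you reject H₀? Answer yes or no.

Margins: r₁=21, r₂=6, c₁=15, c₂=12, n=27
p_obs = C(21,10)·C(6,5)/C(27,15); sum pmf over tables with pmf ≤ p_obs
p-value (two-sided) = 0.18190
At α=0.1: p ≥ α → fail to reject H₀

reject H₀: no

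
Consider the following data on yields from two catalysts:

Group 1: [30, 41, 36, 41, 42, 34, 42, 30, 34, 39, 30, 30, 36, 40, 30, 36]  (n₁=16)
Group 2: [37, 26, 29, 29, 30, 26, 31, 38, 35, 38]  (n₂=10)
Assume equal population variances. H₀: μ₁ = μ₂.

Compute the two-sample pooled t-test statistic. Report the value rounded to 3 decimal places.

x̄₁=35.688, s₁=4.715, n₁=16
x̄₂=31.900, s₂=4.725, n₂=10
s_p² = [15·4.715² + 9·4.725²]/24 = 22.2641
SE = √(s_p²·(1/16+1/10)) = 1.9021
t = (35.688−31.900)/1.9021 = 1.9912
df = 24

test statistic = 1.991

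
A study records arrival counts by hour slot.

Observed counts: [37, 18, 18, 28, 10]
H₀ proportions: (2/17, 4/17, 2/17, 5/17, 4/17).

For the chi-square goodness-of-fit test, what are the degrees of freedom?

df = k − 1 = 5 − 1 = 4

degrees of freedom = 4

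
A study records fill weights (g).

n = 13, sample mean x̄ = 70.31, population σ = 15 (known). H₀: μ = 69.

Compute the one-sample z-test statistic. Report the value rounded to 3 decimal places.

SE = σ/√n = 15/√13 = 4.1603
z = (x̄−μ₀)/SE = (70.31−69)/4.1603 = 0.3149

test statistic = 0.315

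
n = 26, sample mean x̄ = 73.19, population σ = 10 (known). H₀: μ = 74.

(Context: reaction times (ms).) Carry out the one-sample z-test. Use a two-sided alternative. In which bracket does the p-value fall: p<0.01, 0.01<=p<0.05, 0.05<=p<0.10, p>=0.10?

SE = σ/√n = 10/√26 = 1.9612
z = (x̄−μ₀)/SE = (73.19−74)/1.9612 = -0.4130
p-value (two-sided) = 0.67959
→ bracket: p>=0.10

p-value bracket: p>=0.10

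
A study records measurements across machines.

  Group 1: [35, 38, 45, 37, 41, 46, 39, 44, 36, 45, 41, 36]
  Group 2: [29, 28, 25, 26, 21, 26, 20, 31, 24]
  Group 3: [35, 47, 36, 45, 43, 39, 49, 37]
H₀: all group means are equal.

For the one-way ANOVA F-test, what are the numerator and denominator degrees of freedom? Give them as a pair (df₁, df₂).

k = 3 groups, N = 29 total
df = (k−1, N−k) = (3−1, 29−3) = (2, 26)

degrees of freedom = [2, 26]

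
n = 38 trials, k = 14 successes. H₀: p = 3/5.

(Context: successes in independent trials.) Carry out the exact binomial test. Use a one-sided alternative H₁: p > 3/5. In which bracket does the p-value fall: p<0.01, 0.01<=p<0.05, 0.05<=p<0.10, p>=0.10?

p-value bracket: p>=0.10

Exact binomial: n=38, k=14, p₀=3/5=0.6000
P(X≥14) from Σ C(n,i)·p₀^i·(1−p₀)^(n−i)
p-value (one-sided, H₁ greater) = 0.99883
→ bracket: p>=0.10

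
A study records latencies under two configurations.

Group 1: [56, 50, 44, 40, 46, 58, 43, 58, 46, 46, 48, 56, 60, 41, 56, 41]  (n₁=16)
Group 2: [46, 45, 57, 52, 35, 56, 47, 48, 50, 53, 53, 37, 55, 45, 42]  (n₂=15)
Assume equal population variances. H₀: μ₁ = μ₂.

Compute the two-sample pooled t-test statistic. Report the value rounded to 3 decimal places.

x̄₁=49.312, s₁=6.964, n₁=16
x̄₂=48.067, s₂=6.617, n₂=15
s_p² = [15·6.964² + 14·6.617²]/29 = 46.2197
SE = √(s_p²·(1/16+1/15)) = 2.4434
t = (49.312−48.067)/2.4434 = 0.5099
df = 29

test statistic = 0.510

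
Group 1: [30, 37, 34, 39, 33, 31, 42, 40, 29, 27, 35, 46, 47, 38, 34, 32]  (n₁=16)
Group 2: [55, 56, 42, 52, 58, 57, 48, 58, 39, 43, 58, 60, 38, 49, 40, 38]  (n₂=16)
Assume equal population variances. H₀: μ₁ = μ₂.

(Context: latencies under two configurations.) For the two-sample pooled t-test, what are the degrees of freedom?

df = n₁ + n₂ − 2 = 16 + 16 − 2 = 30

degrees of freedom = 30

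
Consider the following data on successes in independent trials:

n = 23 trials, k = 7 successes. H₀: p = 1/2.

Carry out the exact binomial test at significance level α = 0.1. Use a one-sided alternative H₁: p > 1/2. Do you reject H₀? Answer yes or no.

Exact binomial: n=23, k=7, p₀=1/2=0.5000
P(X≥7) from Σ C(n,i)·p₀^i·(1−p₀)^(n−i)
p-value (one-sided, H₁ greater) = 0.98266
At α=0.1: p ≥ α → fail to reject H₀

reject H₀: no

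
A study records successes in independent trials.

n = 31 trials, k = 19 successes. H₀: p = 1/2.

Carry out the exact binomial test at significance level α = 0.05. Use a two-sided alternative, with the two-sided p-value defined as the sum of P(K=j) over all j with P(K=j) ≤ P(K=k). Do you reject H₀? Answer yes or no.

reject H₀: no

Exact binomial: n=31, k=19, p₀=1/2=0.5000
P(X=j) = C(n,j)·p₀^j·(1−p₀)^(n−j); p = Σ P(X=j) over j with P(X=j) ≤ P(X=19)
p-value (two-sided) = 0.28104
At α=0.05: p ≥ α → fail to reject H₀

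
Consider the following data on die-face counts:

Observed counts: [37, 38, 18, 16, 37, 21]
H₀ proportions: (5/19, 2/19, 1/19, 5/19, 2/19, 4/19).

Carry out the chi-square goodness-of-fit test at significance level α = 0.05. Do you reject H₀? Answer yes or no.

reject H₀: yes

n = 167; E_i = n·p_i = [43.95, 17.58, 8.79, 43.95, 17.58, 35.16]
χ² = (37−43.95)²/43.95 + (38−17.58)²/17.58 + (18−8.79)²/8.79 + (16−43.95)²/43.95 + (37−17.58)²/17.58 + (21−35.16)²/35.16 = 79.4027
df = 5
p-value (upper-tail) = 0.00000
At α=0.05: p < α → reject H₀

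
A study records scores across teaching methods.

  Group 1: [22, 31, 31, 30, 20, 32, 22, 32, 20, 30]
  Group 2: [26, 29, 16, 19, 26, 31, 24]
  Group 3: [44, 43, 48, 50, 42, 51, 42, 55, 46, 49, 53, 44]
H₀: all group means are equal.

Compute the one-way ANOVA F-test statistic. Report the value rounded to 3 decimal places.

Group means [27.00, 24.43, 47.25], grand mean 34.759
SSB = Σnᵢ(x̄ᵢ−x̄)² = 3221.346; SSW = ΣΣ(x−x̄ᵢ)² = 631.964
MSB = 3221.346/2 = 1610.6730; MSW = 631.964/26 = 24.3063
F = MSB/MSW = 66.2656
df = (2, 26)

test statistic = 66.266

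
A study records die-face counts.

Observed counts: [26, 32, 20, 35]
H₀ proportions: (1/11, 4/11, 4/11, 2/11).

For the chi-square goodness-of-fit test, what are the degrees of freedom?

degrees of freedom = 3

df = k − 1 = 4 − 1 = 3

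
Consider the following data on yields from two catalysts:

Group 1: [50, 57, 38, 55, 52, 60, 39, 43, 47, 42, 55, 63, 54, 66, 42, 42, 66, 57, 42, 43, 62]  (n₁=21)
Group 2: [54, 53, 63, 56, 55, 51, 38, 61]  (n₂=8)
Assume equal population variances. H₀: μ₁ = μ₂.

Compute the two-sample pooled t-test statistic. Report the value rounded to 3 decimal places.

test statistic = -0.734

x̄₁=51.190, s₁=9.196, n₁=21
x̄₂=53.875, s₂=7.568, n₂=8
s_p² = [20·9.196² + 7·7.568²]/27 = 77.4857
SE = √(s_p²·(1/21+1/8)) = 3.6573
t = (51.190−53.875)/3.6573 = -0.7340
df = 27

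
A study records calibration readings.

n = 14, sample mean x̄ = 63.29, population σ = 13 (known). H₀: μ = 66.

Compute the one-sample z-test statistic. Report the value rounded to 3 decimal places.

test statistic = -0.780

SE = σ/√n = 13/√14 = 3.4744
z = (x̄−μ₀)/SE = (63.29−66)/3.4744 = -0.7800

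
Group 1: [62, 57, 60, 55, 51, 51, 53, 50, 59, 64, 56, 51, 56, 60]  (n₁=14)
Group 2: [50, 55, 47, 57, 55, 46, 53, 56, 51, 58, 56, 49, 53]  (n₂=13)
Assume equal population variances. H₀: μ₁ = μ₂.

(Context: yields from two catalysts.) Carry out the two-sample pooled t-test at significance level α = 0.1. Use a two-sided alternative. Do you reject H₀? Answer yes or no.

x̄₁=56.071, s₁=4.497, n₁=14
x̄₂=52.769, s₂=3.876, n₂=13
s_p² = [13·4.497² + 12·3.876²]/25 = 17.7295
SE = √(s_p²·(1/14+1/13)) = 1.6218
t = (56.071−52.769)/1.6218 = 2.0361
df = 25
p-value (two-sided) = 0.05246
At α=0.1: p < α → reject H₀

reject H₀: yes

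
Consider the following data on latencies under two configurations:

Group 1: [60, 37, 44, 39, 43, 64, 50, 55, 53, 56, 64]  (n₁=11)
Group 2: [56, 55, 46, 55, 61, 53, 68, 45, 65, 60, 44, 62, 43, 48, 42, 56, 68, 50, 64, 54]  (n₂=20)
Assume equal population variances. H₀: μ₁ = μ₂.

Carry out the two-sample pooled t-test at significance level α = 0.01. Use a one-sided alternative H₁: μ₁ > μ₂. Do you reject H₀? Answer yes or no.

reject H₀: no

x̄₁=51.364, s₁=9.574, n₁=11
x̄₂=54.750, s₂=8.347, n₂=20
s_p² = [10·9.574² + 19·8.347²]/29 = 77.2516
SE = √(s_p²·(1/11+1/20)) = 3.2993
t = (51.364−54.750)/3.2993 = -1.0264
df = 29
p-value (one-sided, H₁ greater) = 0.84340
At α=0.01: p ≥ α → fail to reject H₀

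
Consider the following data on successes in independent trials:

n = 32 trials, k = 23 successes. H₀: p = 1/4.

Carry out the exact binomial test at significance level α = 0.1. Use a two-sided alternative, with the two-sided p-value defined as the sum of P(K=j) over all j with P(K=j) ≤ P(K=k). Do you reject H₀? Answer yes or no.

Exact binomial: n=32, k=23, p₀=1/4=0.2500
P(X=j) = C(n,j)·p₀^j·(1−p₀)^(n−j); p = Σ P(X=j) over j with P(X=j) ≤ P(X=23)
p-value (two-sided) = 0.00000
At α=0.1: p < α → reject H₀

reject H₀: yes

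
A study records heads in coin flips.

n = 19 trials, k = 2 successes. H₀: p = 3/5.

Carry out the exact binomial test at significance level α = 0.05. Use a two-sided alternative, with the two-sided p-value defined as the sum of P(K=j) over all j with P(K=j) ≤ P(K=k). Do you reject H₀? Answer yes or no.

Exact binomial: n=19, k=2, p₀=3/5=0.6000
P(X=j) = C(n,j)·p₀^j·(1−p₀)^(n−j); p = Σ P(X=j) over j with P(X=j) ≤ P(X=2)
p-value (two-sided) = 0.00001
At α=0.05: p < α → reject H₀

reject H₀: yes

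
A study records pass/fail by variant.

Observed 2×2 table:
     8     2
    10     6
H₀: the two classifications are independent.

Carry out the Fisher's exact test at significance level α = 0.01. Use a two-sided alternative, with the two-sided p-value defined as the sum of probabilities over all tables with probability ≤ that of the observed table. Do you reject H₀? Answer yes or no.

reject H₀: no

Margins: r₁=10, r₂=16, c₁=18, c₂=8, n=26
p_obs = C(10,8)·C(16,10)/C(26,18); sum pmf over tables with pmf ≤ p_obs
p-value (two-sided) = 0.41985
At α=0.01: p ≥ α → fail to reject H₀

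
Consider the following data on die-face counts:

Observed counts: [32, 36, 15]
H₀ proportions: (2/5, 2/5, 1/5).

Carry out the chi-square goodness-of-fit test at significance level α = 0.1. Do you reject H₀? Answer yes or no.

reject H₀: no

n = 83; E_i = n·p_i = [33.20, 33.20, 16.60]
χ² = (32−33.20)²/33.20 + (36−33.20)²/33.20 + (15−16.60)²/16.60 = 0.4337
df = 2
p-value (upper-tail) = 0.80504
At α=0.1: p ≥ α → fail to reject H₀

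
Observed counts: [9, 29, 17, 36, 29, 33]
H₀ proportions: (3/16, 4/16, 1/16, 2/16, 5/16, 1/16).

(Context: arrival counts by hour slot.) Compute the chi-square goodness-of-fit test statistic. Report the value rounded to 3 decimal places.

test statistic = 101.269

n = 153; E_i = n·p_i = [28.69, 38.25, 9.56, 19.12, 47.81, 9.56]
χ² = (9−28.69)²/28.69 + (29−38.25)²/38.25 + (17−9.56)²/9.56 + (36−19.12)²/19.12 + (29−47.81)²/47.81 + (33−9.56)²/9.56 = 101.2693
df = 5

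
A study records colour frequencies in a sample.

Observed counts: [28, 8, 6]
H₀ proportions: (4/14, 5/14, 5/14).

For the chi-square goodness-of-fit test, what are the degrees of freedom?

df = k − 1 = 3 − 1 = 2

degrees of freedom = 2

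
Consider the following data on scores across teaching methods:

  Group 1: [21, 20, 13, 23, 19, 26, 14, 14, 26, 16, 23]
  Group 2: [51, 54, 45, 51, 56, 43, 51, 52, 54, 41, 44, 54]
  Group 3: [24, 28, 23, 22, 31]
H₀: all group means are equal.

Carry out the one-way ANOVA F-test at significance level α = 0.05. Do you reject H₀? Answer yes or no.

reject H₀: yes

Group means [19.55, 49.67, 25.60], grand mean 33.536
SSB = Σnᵢ(x̄ᵢ−x̄)² = 5590.370; SSW = ΣΣ(x−x̄ᵢ)² = 564.594
MSB = 5590.370/2 = 2795.1852; MSW = 564.594/25 = 22.5838
F = MSB/MSW = 123.7697
df = (2, 25)
p-value (upper-tail) = 0.00000
At α=0.05: p < α → reject H₀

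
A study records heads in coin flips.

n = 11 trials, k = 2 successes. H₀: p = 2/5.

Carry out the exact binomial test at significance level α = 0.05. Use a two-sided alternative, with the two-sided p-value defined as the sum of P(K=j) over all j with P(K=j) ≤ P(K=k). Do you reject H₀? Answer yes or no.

reject H₀: no

Exact binomial: n=11, k=2, p₀=2/5=0.4000
P(X=j) = C(n,j)·p₀^j·(1−p₀)^(n−j); p = Σ P(X=j) over j with P(X=j) ≤ P(X=2)
p-value (two-sided) = 0.21827
At α=0.05: p ≥ α → fail to reject H₀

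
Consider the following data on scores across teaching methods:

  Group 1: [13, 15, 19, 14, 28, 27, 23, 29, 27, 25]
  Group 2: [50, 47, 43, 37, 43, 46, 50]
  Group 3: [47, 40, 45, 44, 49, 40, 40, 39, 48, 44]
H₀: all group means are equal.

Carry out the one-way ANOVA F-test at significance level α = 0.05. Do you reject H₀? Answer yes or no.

reject H₀: yes

Group means [22.00, 45.14, 43.60], grand mean 36.000
SSB = Σnᵢ(x̄ᵢ−x̄)² = 3122.743; SSW = ΣΣ(x−x̄ᵢ)² = 597.257
MSB = 3122.743/2 = 1561.3714; MSW = 597.257/24 = 24.8857
F = MSB/MSW = 62.7417
df = (2, 24)
p-value (upper-tail) = 0.00000
At α=0.05: p < α → reject H₀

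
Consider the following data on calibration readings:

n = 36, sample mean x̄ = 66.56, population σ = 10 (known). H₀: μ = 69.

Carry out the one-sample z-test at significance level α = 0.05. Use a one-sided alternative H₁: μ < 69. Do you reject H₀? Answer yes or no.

SE = σ/√n = 10/√36 = 1.6667
z = (x̄−μ₀)/SE = (66.56−69)/1.6667 = -1.4640
p-value (one-sided, H₁ less) = 0.07160
At α=0.05: p ≥ α → fail to reject H₀

reject H₀: no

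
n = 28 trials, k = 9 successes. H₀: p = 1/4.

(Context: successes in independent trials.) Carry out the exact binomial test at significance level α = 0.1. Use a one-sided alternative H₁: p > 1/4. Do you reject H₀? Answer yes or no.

Exact binomial: n=28, k=9, p₀=1/4=0.2500
P(X≥9) from Σ C(n,i)·p₀^i·(1−p₀)^(n−i)
p-value (one-sided, H₁ greater) = 0.24986
At α=0.1: p ≥ α → fail to reject H₀

reject H₀: no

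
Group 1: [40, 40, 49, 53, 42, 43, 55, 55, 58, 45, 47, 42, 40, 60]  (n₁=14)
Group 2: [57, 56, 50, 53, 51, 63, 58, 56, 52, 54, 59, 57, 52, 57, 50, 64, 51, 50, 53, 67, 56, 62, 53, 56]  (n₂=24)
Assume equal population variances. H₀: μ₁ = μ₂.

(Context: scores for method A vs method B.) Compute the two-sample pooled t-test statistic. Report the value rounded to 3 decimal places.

test statistic = -4.130

x̄₁=47.786, s₁=7.159, n₁=14
x̄₂=55.708, s₂=4.686, n₂=24
s_p² = [13·7.159² + 23·4.686²]/36 = 32.5365
SE = √(s_p²·(1/14+1/24)) = 1.9183
t = (47.786−55.708)/1.9183 = -4.1301
df = 36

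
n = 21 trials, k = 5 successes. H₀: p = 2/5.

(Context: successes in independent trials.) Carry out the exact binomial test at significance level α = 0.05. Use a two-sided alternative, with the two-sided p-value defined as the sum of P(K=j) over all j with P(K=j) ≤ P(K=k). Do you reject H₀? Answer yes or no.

reject H₀: no

Exact binomial: n=21, k=5, p₀=2/5=0.4000
P(X=j) = C(n,j)·p₀^j·(1−p₀)^(n−j); p = Σ P(X=j) over j with P(X=j) ≤ P(X=5)
p-value (two-sided) = 0.18066
At α=0.05: p ≥ α → fail to reject H₀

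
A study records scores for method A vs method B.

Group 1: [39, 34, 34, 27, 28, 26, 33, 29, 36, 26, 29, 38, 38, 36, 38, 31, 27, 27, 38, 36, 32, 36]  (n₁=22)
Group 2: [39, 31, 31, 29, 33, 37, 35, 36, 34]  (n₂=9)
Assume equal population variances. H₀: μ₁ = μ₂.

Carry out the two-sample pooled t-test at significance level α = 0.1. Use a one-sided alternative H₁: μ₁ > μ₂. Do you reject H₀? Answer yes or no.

x̄₁=32.636, s₁=4.573, n₁=22
x̄₂=33.889, s₂=3.219, n₂=9
s_p² = [21·4.573² + 8·3.219²]/29 = 17.9993
SE = √(s_p²·(1/22+1/9)) = 1.6787
t = (32.636−33.889)/1.6787 = -0.7461
df = 29
p-value (one-sided, H₁ greater) = 0.76920
At α=0.1: p ≥ α → fail to reject H₀

reject H₀: no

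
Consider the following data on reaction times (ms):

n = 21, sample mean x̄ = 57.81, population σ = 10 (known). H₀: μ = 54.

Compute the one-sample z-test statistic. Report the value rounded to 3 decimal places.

test statistic = 1.746

SE = σ/√n = 10/√21 = 2.1822
z = (x̄−μ₀)/SE = (57.81−54)/2.1822 = 1.7460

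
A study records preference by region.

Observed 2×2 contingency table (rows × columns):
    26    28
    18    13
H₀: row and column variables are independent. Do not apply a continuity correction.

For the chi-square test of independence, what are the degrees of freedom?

degrees of freedom = 1

df = (r−1)(c−1) = (2−1)·(2−1) = 1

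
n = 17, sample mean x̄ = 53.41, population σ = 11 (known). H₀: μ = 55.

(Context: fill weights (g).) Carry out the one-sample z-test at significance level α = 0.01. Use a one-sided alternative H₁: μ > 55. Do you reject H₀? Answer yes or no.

reject H₀: no

SE = σ/√n = 11/√17 = 2.6679
z = (x̄−μ₀)/SE = (53.41−55)/2.6679 = -0.5960
p-value (one-sided, H₁ greater) = 0.72440
At α=0.01: p ≥ α → fail to reject H₀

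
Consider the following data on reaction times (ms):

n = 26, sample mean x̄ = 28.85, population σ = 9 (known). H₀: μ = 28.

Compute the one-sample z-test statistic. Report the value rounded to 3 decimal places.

test statistic = 0.482

SE = σ/√n = 9/√26 = 1.7650
z = (x̄−μ₀)/SE = (28.85−28)/1.7650 = 0.4816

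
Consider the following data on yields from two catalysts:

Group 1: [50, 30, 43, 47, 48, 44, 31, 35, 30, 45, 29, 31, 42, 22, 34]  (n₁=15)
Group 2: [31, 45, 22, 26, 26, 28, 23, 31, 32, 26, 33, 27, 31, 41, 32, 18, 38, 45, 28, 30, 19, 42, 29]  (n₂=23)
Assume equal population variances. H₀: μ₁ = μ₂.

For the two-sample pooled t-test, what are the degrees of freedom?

degrees of freedom = 36

df = n₁ + n₂ − 2 = 15 + 23 − 2 = 36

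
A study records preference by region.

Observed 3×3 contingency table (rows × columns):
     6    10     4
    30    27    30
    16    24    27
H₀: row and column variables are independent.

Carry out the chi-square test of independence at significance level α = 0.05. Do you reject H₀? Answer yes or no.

reject H₀: no

Row totals [20, 87, 67], col totals [52, 61, 61], n=174
χ² = (6−5.98)²/5.98 + (10−7.01)²/7.01 + (4−7.01)²/7.01 + (30−26.00)²/26.00 + (27−30.50)²/30.50 + (30−30.50)²/30.50 + (16−20.02)²/20.02 + (24−23.49)²/23.49 + (27−23.49)²/23.49 = 4.9370
df = 4
p-value (upper-tail) = 0.29383
At α=0.05: p ≥ α → fail to reject H₀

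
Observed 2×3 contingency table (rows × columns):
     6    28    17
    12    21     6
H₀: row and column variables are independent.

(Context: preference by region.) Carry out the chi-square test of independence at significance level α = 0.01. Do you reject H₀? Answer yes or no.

reject H₀: no

Row totals [51, 39], col totals [18, 49, 23], n=90
χ² = (6−10.20)²/10.20 + (28−27.77)²/27.77 + (17−13.03)²/13.03 + (12−7.80)²/7.80 + (21−21.23)²/21.23 + (6−9.97)²/9.97 = 6.7814
df = 2
p-value (upper-tail) = 0.03368
At α=0.01: p ≥ α → fail to reject H₀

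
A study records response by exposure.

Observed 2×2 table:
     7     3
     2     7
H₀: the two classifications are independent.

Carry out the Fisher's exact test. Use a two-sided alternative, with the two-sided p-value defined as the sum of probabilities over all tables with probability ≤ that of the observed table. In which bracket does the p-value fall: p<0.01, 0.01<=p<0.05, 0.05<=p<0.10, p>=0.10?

p-value bracket: 0.05<=p<0.10

Margins: r₁=10, r₂=9, c₁=9, c₂=10, n=19
p_obs = C(10,7)·C(9,2)/C(19,9); sum pmf over tables with pmf ≤ p_obs
p-value (two-sided) = 0.06978
→ bracket: 0.05<=p<0.10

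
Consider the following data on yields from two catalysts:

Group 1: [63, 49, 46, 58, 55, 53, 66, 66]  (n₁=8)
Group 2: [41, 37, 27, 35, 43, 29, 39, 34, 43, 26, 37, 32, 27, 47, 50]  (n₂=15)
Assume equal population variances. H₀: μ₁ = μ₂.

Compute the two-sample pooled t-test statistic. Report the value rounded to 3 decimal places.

x̄₁=57.000, s₁=7.597, n₁=8
x̄₂=36.467, s₂=7.463, n₂=15
s_p² = [7·7.597² + 14·7.463²]/21 = 56.3683
SE = √(s_p²·(1/8+1/15)) = 3.2869
t = (57.000−36.467)/3.2869 = 6.2470
df = 21

test statistic = 6.247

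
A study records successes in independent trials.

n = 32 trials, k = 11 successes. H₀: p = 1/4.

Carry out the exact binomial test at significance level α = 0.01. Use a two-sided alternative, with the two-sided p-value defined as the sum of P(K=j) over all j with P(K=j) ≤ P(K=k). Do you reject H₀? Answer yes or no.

Exact binomial: n=32, k=11, p₀=1/4=0.2500
P(X=j) = C(n,j)·p₀^j·(1−p₀)^(n−j); p = Σ P(X=j) over j with P(X=j) ≤ P(X=11)
p-value (two-sided) = 0.22335
At α=0.01: p ≥ α → fail to reject H₀

reject H₀: no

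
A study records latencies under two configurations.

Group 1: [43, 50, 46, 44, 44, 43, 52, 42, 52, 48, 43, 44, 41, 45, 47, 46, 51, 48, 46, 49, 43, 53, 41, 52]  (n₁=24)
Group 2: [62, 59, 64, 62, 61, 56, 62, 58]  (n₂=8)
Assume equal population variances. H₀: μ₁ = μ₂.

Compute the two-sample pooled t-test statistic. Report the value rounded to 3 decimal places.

test statistic = -9.778

x̄₁=46.375, s₁=3.774, n₁=24
x̄₂=60.500, s₂=2.619, n₂=8
s_p² = [23·3.774² + 7·2.619²]/30 = 12.5208
SE = √(s_p²·(1/24+1/8)) = 1.4446
t = (46.375−60.500)/1.4446 = -9.7779
df = 30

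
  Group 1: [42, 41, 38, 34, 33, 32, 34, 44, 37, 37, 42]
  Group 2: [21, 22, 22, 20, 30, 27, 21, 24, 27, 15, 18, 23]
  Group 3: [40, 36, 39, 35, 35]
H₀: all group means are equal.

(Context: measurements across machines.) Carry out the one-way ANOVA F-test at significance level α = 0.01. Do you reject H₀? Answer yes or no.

Group means [37.64, 22.50, 37.00], grand mean 31.036
SSB = Σnᵢ(x̄ᵢ−x̄)² = 1531.419; SSW = ΣΣ(x−x̄ᵢ)² = 379.545
MSB = 1531.419/2 = 765.7094; MSW = 379.545/25 = 15.1818
F = MSB/MSW = 50.4359
df = (2, 25)
p-value (upper-tail) = 0.00000
At α=0.01: p < α → reject H₀

reject H₀: yes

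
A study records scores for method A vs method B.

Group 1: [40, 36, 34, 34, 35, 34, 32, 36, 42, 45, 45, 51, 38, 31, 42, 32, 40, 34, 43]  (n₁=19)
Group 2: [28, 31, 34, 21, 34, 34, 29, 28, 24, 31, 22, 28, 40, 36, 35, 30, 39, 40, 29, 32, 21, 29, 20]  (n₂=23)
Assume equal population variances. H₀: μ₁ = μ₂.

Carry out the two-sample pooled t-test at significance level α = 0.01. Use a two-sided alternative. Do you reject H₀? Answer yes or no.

reject H₀: yes

x̄₁=38.105, s₁=5.446, n₁=19
x̄₂=30.217, s₂=5.923, n₂=23
s_p² = [18·5.446² + 22·5.923²]/40 = 32.6426
SE = √(s_p²·(1/19+1/23)) = 1.7712
t = (38.105−30.217)/1.7712 = 4.4533
df = 40
p-value (two-sided) = 0.00007
At α=0.01: p < α → reject H₀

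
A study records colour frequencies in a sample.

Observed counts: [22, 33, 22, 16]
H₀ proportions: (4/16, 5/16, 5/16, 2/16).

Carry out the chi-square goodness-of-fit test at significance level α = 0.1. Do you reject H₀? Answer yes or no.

reject H₀: no

n = 93; E_i = n·p_i = [23.25, 29.06, 29.06, 11.62]
χ² = (22−23.25)²/23.25 + (33−29.06)²/29.06 + (22−29.06)²/29.06 + (16−11.62)²/11.62 = 3.9634
df = 3
p-value (upper-tail) = 0.26544
At α=0.1: p ≥ α → fail to reject H₀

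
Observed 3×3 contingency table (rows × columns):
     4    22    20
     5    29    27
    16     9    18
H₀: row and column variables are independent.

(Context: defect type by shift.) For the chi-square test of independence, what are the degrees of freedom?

df = (r−1)(c−1) = (3−1)·(3−1) = 4

degrees of freedom = 4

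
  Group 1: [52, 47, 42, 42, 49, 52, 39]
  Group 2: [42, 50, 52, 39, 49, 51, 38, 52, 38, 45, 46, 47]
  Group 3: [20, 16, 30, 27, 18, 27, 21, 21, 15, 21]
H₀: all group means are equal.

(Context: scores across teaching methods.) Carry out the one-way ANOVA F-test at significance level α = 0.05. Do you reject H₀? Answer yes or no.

reject H₀: yes

Group means [46.14, 45.75, 21.60], grand mean 37.517
SSB = Σnᵢ(x̄ᵢ−x̄)² = 3867.734; SSW = ΣΣ(x−x̄ᵢ)² = 699.507
MSB = 3867.734/2 = 1933.8671; MSW = 699.507/26 = 26.9041
F = MSB/MSW = 71.8800
df = (2, 26)
p-value (upper-tail) = 0.00000
At α=0.05: p < α → reject H₀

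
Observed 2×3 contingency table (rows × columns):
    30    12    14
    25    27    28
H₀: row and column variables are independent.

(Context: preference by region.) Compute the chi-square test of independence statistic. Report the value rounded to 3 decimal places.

test statistic = 6.869

Row totals [56, 80], col totals [55, 39, 42], n=136
χ² = (30−22.65)²/22.65 + (12−16.06)²/16.06 + (14−17.29)²/17.29 + (25−32.35)²/32.35 + (27−22.94)²/22.94 + (28−24.71)²/24.71 = 6.8691
df = 2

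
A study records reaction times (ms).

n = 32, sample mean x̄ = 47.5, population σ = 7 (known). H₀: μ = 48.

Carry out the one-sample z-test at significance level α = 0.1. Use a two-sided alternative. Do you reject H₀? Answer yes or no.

SE = σ/√n = 7/√32 = 1.2374
z = (x̄−μ₀)/SE = (47.5−48)/1.2374 = -0.4041
p-value (two-sided) = 0.68617
At α=0.1: p ≥ α → fail to reject H₀

reject H₀: no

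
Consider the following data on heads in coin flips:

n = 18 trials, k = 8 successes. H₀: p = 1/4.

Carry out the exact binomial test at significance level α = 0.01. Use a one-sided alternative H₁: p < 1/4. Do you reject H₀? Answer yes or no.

reject H₀: no

Exact binomial: n=18, k=8, p₀=1/4=0.2500
P(X≤8) from Σ C(n,i)·p₀^i·(1−p₀)^(n−i)
p-value (one-sided, H₁ less) = 0.98065
At α=0.01: p ≥ α → fail to reject H₀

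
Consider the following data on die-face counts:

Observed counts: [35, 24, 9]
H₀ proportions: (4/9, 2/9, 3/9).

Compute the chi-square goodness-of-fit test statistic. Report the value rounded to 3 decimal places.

test statistic = 14.224

n = 68; E_i = n·p_i = [30.22, 15.11, 22.67]
χ² = (35−30.22)²/30.22 + (24−15.11)²/15.11 + (9−22.67)²/22.67 = 14.2243
df = 2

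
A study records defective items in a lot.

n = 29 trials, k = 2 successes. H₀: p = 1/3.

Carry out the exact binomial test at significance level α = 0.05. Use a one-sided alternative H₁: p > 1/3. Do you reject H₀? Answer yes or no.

reject H₀: no

Exact binomial: n=29, k=2, p₀=1/3=0.3333
P(X≥2) from Σ C(n,i)·p₀^i·(1−p₀)^(n−i)
p-value (one-sided, H₁ greater) = 0.99988
At α=0.05: p ≥ α → fail to reject H₀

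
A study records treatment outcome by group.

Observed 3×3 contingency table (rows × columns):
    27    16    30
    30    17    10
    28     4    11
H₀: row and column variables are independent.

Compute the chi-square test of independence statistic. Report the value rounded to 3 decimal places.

Row totals [73, 57, 43], col totals [85, 37, 51], n=173
χ² = (27−35.87)²/35.87 + (16−15.61)²/15.61 + (30−21.52)²/21.52 + (30−28.01)²/28.01 + (17−12.19)²/12.19 + (10−16.80)²/16.80 + (28−21.13)²/21.13 + (4−9.20)²/9.20 + (11−12.68)²/12.68 = 15.7307
df = 4

test statistic = 15.731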